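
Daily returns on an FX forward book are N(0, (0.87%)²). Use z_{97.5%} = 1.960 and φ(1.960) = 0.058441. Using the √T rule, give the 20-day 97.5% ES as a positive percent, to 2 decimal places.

9.10%

σ_{20d} = 0.87% × √20 = 3.891%.
ES multiplier = φ(z)/(1−α) = 0.058441/0.025 = 2.338.
ES = 3.891% × 2.338 = 9.097%.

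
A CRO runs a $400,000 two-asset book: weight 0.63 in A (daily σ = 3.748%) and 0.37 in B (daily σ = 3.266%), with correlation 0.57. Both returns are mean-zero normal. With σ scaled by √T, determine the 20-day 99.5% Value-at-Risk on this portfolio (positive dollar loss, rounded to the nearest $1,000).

σ_p = √(0.63²·3.748² + 0.37²·3.266² + 2·0.57·0.63·0.37·3.748·3.266) = 3.208%.
σ_{20d} = 3.208% × √20 = 14.347%.
z(99.5%) = 2.576.
VaR = 2.576 × 14.347% = 36.958%; on $400,000 that is $147,832.

$148,000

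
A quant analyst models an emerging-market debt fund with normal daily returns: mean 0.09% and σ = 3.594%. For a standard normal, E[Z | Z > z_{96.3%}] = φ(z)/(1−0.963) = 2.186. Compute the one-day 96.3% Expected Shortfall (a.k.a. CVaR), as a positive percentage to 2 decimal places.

ES = −(0.09%) + 3.594% × 2.186 = 7.766%.

7.77%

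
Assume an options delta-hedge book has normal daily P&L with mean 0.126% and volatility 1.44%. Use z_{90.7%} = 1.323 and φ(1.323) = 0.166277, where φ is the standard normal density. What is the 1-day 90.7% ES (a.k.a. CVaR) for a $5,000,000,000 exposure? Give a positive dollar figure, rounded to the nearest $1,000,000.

Tail multiplier: φ(z)/(1−α) = 0.166277 / 0.093 = 1.788.
ES = −(0.126%) + 1.44% × 1.788 = 2.449%.
On $5,000,000,000: 0.02449 × $5,000,000,000 = $122,450,000.

$122,000,000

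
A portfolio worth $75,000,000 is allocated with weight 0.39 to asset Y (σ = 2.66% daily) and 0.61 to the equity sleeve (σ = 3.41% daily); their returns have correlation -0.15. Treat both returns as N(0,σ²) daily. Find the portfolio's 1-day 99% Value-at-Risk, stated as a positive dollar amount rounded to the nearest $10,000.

$3,800,000

σ_p² = 0.39²·2.66² + 0.61²·3.41² + 2·-0.15·0.39·0.61·2.66·3.41 = 4.7556 (%²).
σ_p = √4.7556 = 2.181%.
At 99%, z = 2.326.
VaR = 2.326 × 2.181% = 5.073%; on $75,000,000 that is $3,804,750.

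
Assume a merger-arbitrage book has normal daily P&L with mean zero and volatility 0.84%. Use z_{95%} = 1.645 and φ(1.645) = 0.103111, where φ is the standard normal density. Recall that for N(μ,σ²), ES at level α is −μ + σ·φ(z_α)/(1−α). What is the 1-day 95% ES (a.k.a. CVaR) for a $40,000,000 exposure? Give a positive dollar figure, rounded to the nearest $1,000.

Tail multiplier: φ(z)/(1−α) = 0.103111 / 0.05 = 2.062.
ES = 0.84% × 2.062 = 1.732%.
On $40,000,000: 0.01732 × $40,000,000 = $692,800.

$693,000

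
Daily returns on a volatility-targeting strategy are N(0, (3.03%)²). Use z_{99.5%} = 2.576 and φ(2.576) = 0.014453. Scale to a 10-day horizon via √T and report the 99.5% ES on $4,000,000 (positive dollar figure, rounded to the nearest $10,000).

σ_{10d} = 3.03% × √10 = 9.582%.
ES multiplier = φ(z)/(1−α) = 0.014453/0.005 = 2.891.
ES = 9.582% × 2.891 = 27.702%; on $4,000,000: $1,108,080.

$1,110,000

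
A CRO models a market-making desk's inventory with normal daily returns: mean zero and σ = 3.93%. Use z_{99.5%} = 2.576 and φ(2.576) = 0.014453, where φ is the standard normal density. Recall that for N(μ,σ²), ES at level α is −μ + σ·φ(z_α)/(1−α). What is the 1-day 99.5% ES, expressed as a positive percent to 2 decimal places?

Tail multiplier: φ(z)/(1−α) = 0.014453 / 0.005 = 2.891.
ES = 3.93% × 2.891 = 11.362%.

11.36%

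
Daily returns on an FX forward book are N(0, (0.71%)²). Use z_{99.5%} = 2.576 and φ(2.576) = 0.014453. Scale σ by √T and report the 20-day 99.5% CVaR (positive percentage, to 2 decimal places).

σ_{20d} = 0.71% × √20 = 3.175%.
ES multiplier = φ(z)/(1−α) = 0.014453/0.005 = 2.891.
ES = 3.175% × 2.891 = 9.179%.

9.18%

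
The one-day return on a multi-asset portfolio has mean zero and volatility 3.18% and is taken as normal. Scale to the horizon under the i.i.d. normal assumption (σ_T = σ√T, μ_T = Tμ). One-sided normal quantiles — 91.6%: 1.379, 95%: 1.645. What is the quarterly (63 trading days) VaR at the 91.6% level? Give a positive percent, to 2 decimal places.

σ_{63d} = 3.18% × √63 = 25.240%.
VaR = 1.379 × 25.240% = 34.806%.

34.81%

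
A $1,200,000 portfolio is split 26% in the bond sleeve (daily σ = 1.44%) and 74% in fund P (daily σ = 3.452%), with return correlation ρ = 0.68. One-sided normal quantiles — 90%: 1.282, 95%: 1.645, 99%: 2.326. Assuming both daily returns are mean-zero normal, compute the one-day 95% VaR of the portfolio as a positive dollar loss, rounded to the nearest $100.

σ_p² = 0.26²·1.44² + 0.74²·3.452² + 2·0.68·0.26·0.74·1.44·3.452 = 7.9662 (%²).
σ_p = √7.9662 = 2.822%.
VaR = 1.645 × 2.822% = 4.642%; on $1,200,000 that is $55,704.

$55,700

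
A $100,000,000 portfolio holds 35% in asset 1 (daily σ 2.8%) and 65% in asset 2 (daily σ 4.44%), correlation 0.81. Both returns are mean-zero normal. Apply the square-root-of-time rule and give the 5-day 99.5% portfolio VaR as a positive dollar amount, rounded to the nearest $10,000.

σ_p = √(0.35²·2.8² + 0.65²·4.44² + 2·0.81·0.35·0.65·2.8·4.44) = 3.724%.
σ_{5d} = 3.724% × √5 = 8.327%.
z(99.5%) = 2.576.
VaR = 2.576 × 8.327% = 21.450%; on $100,000,000 that is $21,450,000.

$21,450,000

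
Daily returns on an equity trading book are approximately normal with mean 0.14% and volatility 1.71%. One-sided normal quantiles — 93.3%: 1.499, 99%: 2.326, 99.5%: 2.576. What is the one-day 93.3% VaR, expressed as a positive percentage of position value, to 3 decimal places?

2.423%

VaR = −μ + z·σ = −(0.14%) + 1.499 × 1.71% = 2.423%.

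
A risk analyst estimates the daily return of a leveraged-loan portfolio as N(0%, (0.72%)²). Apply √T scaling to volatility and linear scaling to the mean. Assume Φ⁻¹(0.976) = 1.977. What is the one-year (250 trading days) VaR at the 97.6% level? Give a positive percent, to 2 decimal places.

22.51%

σ_{250d} = 0.72% × √250 = 11.384%.
VaR = 1.977 × 11.384% = 22.506%.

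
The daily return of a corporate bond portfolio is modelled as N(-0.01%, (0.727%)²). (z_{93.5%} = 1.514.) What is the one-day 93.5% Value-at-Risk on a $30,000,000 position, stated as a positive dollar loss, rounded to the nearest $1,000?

$333,000

VaR = −μ + z·σ = −(-0.01%) + 1.514 × 0.727% = 1.111%.
On $30,000,000: 0.01111 × $30,000,000 = $333,300.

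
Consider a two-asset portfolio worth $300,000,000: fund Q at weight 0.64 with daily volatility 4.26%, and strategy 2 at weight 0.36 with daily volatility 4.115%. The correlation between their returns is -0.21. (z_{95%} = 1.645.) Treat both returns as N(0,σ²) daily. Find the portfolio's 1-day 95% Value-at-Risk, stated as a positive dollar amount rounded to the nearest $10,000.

σ_p² = 0.64²·4.26² + 0.36²·4.115² + 2·-0.21·0.64·0.36·4.26·4.115 = 7.9315 (%²).
σ_p = √7.9315 = 2.816%.
VaR = 1.645 × 2.816% = 4.632%; on $300,000,000 that is $13,896,000.

$13,900,000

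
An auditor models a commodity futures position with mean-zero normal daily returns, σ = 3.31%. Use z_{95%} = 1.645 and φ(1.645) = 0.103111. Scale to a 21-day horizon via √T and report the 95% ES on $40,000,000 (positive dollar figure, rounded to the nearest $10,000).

σ_{21d} = 3.31% × √21 = 15.168%.
ES multiplier = φ(z)/(1−α) = 0.103111/0.05 = 2.062.
ES = 15.168% × 2.062 = 31.276%; on $40,000,000: $12,510,400.

$12,510,000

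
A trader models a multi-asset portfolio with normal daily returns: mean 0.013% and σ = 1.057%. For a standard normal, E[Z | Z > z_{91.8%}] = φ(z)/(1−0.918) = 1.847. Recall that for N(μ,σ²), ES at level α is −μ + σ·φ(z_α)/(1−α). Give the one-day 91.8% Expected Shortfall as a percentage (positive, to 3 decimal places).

ES = −(0.013%) + 1.057% × 1.847 = 1.939%.

1.939%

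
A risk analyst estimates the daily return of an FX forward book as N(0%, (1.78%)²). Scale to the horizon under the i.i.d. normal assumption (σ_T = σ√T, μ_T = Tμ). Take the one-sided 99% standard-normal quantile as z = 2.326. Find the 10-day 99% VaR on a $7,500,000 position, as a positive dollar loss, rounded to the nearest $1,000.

σ_{10d} = 1.78% × √10 = 5.629%.
VaR = 2.326 × 5.629% = 13.093%.
On $7,500,000: 0.13093 × $7,500,000 = $981,975.

$982,000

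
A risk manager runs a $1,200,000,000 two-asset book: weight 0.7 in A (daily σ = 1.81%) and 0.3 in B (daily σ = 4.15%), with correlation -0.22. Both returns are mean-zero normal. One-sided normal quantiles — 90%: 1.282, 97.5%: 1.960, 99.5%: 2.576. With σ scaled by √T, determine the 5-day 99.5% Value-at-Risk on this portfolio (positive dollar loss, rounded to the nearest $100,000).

$108,400,000

σ_p = √(0.7²·1.81² + 0.3²·4.15² + 2·-0.22·0.7·0.3·1.81·4.15) = 1.569%.
σ_{5d} = 1.569% × √5 = 3.508%.
VaR = 2.576 × 3.508% = 9.037%; on $1,200,000,000 that is $108,444,000.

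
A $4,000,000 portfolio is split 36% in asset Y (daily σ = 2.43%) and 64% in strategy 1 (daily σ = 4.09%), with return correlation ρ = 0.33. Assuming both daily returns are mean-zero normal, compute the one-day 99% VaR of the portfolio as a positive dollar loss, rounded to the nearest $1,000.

$281,000

σ_p² = 0.36²·2.43² + 0.64²·4.09² + 2·0.33·0.36·0.64·2.43·4.09 = 9.1284 (%²).
σ_p = √9.1284 = 3.021%.
At 99%, z = 2.326.
VaR = 2.326 × 3.021% = 7.027%; on $4,000,000 that is $281,080.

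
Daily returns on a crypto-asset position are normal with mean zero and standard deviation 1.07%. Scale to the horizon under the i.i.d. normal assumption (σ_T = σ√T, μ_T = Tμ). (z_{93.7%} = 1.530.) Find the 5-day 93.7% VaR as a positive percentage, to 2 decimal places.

3.66%

σ_{5d} = 1.07% × √5 = 2.393%.
VaR = 1.530 × 2.393% = 3.661%.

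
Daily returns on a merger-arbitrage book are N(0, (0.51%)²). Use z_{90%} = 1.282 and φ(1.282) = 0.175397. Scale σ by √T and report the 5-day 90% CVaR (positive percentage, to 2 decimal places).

σ_{5d} = 0.51% × √5 = 1.140%.
ES multiplier = φ(z)/(1−α) = 0.175397/0.1 = 1.754.
ES = 1.140% × 1.754 = 2.000%.

2.00%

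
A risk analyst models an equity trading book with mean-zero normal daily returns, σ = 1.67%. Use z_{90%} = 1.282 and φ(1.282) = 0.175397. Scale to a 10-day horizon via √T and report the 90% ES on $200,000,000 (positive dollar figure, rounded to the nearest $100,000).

$18,500,000

σ_{10d} = 1.67% × √10 = 5.281%.
ES multiplier = φ(z)/(1−α) = 0.175397/0.1 = 1.754.
ES = 5.281% × 1.754 = 9.263%; on $200,000,000: $18,526,000.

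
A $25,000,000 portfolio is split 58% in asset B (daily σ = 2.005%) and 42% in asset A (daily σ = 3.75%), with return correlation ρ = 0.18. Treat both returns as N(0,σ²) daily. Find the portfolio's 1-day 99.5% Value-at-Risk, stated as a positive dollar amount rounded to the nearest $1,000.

σ_p² = 0.58²·2.005² + 0.42²·3.75² + 2·0.18·0.58·0.42·2.005·3.75 = 4.4923 (%²).
σ_p = √4.4923 = 2.120%.
At 99.5%, z = 2.576.
VaR = 2.576 × 2.120% = 5.461%; on $25,000,000 that is $1,365,250.

$1,365,000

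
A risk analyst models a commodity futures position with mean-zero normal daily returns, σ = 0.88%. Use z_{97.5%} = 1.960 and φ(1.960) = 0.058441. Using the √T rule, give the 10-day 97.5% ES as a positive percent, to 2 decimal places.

σ_{10d} = 0.88% × √10 = 2.783%.
ES multiplier = φ(z)/(1−α) = 0.058441/0.025 = 2.338.
ES = 2.783% × 2.338 = 6.507%.

6.51%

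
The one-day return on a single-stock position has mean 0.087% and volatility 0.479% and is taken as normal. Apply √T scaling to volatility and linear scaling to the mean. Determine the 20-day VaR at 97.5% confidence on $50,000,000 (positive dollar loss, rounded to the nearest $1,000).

At 97.5%, z = 1.960.
σ_{20d} = 0.479% × √20 = 2.142%; μ_{20d} = 20 × 0.087% = 1.740%.
VaR = −(1.740%) + 1.960 × 2.142% = 2.458%.
On $50,000,000: 0.02458 × $50,000,000 = $1,229,000.

$1,229,000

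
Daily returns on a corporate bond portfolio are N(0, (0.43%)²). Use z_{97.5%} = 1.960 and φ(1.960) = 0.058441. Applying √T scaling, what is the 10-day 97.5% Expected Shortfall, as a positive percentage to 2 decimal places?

3.18%

σ_{10d} = 0.43% × √10 = 1.360%.
ES multiplier = φ(z)/(1−α) = 0.058441/0.025 = 2.338.
ES = 1.360% × 2.338 = 3.180%.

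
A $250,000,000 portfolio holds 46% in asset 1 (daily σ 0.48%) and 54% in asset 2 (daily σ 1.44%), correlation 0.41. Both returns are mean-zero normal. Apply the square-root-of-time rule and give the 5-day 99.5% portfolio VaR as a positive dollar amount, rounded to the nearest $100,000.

$12,800,000

σ_p = √(0.46²·0.48² + 0.54²·1.44² + 2·0.41·0.46·0.54·0.48·1.44) = 0.891%.
σ_{5d} = 0.891% × √5 = 1.992%.
z(99.5%) = 2.576.
VaR = 2.576 × 1.992% = 5.131%; on $250,000,000 that is $12,827,500.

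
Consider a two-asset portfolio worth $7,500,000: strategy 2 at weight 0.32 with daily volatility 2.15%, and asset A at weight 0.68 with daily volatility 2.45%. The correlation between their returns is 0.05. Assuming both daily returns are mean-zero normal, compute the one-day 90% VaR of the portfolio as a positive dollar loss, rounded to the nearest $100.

$176,300

σ_p² = 0.32²·2.15² + 0.68²·2.45² + 2·0.05·0.32·0.68·2.15·2.45 = 3.3635 (%²).
σ_p = √3.3635 = 1.834%.
At 90%, z = 1.282.
VaR = 1.282 × 1.834% = 2.351%; on $7,500,000 that is $176,325.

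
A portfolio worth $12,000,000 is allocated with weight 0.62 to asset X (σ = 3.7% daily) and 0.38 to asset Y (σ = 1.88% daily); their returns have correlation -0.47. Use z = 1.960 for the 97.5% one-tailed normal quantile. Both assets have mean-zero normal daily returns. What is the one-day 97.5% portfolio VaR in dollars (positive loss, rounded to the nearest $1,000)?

$484,000

σ_p² = 0.62²·3.7² + 0.38²·1.88² + 2·-0.47·0.62·0.38·3.7·1.88 = 4.2323 (%²).
σ_p = √4.2323 = 2.057%.
VaR = 1.960 × 2.057% = 4.032%; on $12,000,000 that is $483,840.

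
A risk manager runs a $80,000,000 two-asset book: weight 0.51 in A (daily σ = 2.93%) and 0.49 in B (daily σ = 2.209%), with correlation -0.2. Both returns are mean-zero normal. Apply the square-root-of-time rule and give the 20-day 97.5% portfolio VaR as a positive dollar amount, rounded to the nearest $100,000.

σ_p = √(0.51²·2.93² + 0.49²·2.209² + 2·-0.2·0.51·0.49·2.93·2.209) = 1.661%.
σ_{20d} = 1.661% × √20 = 7.428%.
z(97.5%) = 1.960.
VaR = 1.960 × 7.428% = 14.559%; on $80,000,000 that is $11,647,200.

$11,600,000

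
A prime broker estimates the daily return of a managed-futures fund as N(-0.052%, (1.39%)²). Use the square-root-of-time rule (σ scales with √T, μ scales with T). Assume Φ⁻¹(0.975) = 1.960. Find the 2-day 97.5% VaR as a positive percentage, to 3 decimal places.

3.957%

σ_{2d} = 1.39% × √2 = 1.966%; μ_{2d} = 2 × -0.052% = -0.104%.
VaR = −(-0.104%) + 1.960 × 1.966% = 3.957%.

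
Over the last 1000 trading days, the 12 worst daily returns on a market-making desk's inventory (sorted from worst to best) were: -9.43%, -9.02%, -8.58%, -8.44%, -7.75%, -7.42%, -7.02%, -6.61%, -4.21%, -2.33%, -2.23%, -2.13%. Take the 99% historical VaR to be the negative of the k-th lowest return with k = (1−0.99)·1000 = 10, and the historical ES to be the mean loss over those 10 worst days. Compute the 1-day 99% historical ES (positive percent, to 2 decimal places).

The 10 worst returns sum to -70.81%.
ES = −(-70.81%) / 10 = 7.081% ≈ 7.08%.

7.08%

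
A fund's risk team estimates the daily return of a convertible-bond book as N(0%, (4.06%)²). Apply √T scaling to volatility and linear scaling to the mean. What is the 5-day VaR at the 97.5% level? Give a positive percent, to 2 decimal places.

17.79%

At 97.5%, z = 1.960.
σ_{5d} = 4.06% × √5 = 9.078%.
VaR = 1.960 × 9.078% = 17.793%.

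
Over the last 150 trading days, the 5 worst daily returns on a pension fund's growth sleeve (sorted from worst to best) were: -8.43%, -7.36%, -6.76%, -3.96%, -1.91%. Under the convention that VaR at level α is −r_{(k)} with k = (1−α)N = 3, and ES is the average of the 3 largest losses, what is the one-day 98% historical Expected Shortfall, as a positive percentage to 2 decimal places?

The 3 worst returns sum to -22.55%.
ES = −(-22.55%) / 3 = 7.5166…% ≈ 7.52%.

7.52%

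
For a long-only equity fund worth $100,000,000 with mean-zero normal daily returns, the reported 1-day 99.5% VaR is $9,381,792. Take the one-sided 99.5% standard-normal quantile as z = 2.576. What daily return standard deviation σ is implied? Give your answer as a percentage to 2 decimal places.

3.64%

VaR as a fraction: $9,381,792 / $100,000,000 = 9.382%.
σ = VaR / z = 9.382% / 2.576 = 3.642%.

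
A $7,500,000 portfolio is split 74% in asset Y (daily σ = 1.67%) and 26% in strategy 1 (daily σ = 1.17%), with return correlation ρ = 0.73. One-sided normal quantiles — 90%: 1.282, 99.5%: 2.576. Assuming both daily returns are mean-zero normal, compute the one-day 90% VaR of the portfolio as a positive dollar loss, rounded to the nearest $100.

σ_p² = 0.74²·1.67² + 0.26²·1.17² + 2·0.73·0.74·0.26·1.67·1.17 = 2.1686 (%²).
σ_p = √2.1686 = 1.473%.
VaR = 1.282 × 1.473% = 1.888%; on $7,500,000 that is $141,600.

$141,600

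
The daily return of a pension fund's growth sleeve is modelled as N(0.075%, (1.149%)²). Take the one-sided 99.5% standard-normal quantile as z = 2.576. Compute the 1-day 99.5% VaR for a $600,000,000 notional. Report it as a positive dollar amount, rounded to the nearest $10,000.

VaR = −μ + z·σ = −(0.075%) + 2.576 × 1.149% = 2.885%.
On $600,000,000: 0.02885 × $600,000,000 = $17,310,000.

$17,310,000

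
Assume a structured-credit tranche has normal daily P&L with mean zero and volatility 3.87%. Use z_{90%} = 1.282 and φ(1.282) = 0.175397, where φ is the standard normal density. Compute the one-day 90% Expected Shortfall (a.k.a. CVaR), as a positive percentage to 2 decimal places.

Tail multiplier: φ(z)/(1−α) = 0.175397 / 0.1 = 1.754.
ES = 3.87% × 1.754 = 6.788%.

6.79%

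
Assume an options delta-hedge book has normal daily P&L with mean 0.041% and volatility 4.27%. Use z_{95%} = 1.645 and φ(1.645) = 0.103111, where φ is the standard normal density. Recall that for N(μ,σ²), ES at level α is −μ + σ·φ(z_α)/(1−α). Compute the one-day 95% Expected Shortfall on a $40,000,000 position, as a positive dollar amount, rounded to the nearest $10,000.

$3,510,000

Tail multiplier: φ(z)/(1−α) = 0.103111 / 0.05 = 2.062.
ES = −(0.041%) + 4.27% × 2.062 = 8.764%.
On $40,000,000: 0.08764 × $40,000,000 = $3,505,600.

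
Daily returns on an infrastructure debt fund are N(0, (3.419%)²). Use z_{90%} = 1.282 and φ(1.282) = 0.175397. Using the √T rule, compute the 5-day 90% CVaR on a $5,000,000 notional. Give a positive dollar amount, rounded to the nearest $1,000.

σ_{5d} = 3.419% × √5 = 7.645%.
ES multiplier = φ(z)/(1−α) = 0.175397/0.1 = 1.754.
ES = 7.645% × 1.754 = 13.409%; on $5,000,000: $670,450.

$670,000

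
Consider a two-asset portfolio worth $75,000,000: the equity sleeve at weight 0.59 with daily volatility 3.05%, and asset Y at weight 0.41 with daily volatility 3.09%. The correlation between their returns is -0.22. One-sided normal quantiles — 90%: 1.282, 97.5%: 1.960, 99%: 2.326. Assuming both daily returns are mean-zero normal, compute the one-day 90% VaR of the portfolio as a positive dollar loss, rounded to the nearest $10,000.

σ_p² = 0.59²·3.05² + 0.41²·3.09² + 2·-0.22·0.59·0.41·3.05·3.09 = 3.8401 (%²).
σ_p = √3.8401 = 1.960%.
VaR = 1.282 × 1.960% = 2.513%; on $75,000,000 that is $1,884,750.

$1,880,000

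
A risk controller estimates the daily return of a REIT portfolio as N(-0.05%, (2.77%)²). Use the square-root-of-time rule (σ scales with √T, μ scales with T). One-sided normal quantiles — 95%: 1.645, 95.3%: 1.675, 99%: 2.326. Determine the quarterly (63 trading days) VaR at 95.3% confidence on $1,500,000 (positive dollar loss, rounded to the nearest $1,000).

σ_{63d} = 2.77% × √63 = 21.986%; μ_{63d} = 63 × -0.05% = -3.150%.
VaR = −(-3.150%) + 1.675 × 21.986% = 39.977%.
On $1,500,000: 0.39977 × $1,500,000 = $599,655.

$600,000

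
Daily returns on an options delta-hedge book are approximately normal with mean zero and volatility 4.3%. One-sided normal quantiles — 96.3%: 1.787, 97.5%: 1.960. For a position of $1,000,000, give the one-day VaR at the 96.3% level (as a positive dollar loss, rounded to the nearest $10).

VaR = z·σ = 1.787 × 4.3% = 7.684%.
On $1,000,000: 0.07684 × $1,000,000 = $76,840.

$76,840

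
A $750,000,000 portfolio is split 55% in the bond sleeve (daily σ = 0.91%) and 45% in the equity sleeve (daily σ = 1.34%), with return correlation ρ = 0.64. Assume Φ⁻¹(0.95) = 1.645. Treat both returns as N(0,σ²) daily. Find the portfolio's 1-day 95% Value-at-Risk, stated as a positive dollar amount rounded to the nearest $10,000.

$12,340,000

σ_p² = 0.55²·0.91² + 0.45²·1.34² + 2·0.64·0.55·0.45·0.91·1.34 = 1.0004 (%²).
σ_p = √1.0004 = 1.000%.
VaR = 1.645 × 1.000% = 1.645%; on $750,000,000 that is $12,337,500.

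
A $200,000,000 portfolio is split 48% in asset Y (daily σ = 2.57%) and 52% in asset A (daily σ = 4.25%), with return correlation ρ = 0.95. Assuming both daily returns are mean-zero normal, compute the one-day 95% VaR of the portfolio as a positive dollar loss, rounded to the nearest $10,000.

$11,200,000

σ_p² = 0.48²·2.57² + 0.52²·4.25² + 2·0.95·0.48·0.52·2.57·4.25 = 11.5858 (%²).
σ_p = √11.5858 = 3.404%.
At 95%, z = 1.645.
VaR = 1.645 × 3.404% = 5.600%; on $200,000,000 that is $11,200,000.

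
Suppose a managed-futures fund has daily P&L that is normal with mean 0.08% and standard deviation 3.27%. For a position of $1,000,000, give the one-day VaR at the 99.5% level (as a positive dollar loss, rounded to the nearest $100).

$83,400

At 99.5% one-sided, z = 2.576.
VaR = −μ + z·σ = −(0.08%) + 2.576 × 3.27% = 8.344%.
On $1,000,000: 0.08344 × $1,000,000 = $83,440.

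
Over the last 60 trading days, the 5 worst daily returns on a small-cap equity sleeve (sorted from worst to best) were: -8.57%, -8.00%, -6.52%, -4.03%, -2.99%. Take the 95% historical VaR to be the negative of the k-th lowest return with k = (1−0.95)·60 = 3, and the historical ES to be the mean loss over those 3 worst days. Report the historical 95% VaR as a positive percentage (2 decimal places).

k = 3; the 3rd lowest return is -6.52%, so VaR = 6.52%.

6.52%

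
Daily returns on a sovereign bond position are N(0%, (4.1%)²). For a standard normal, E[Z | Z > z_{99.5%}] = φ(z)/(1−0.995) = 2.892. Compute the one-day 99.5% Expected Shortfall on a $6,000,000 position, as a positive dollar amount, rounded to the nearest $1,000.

ES = 4.1% × 2.892 = 11.857%.
On $6,000,000: 0.11857 × $6,000,000 = $711,420.

$711,000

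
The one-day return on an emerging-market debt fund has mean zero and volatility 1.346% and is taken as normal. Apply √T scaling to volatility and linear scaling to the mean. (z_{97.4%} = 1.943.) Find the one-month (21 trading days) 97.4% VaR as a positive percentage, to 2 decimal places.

11.98%

σ_{21d} = 1.346% × √21 = 6.168%.
VaR = 1.943 × 6.168% = 11.984%.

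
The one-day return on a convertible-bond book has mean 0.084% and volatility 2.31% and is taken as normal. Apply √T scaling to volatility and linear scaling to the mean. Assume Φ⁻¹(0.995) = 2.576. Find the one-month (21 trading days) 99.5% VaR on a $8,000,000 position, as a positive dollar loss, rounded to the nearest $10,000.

$2,040,000

σ_{21d} = 2.31% × √21 = 10.586%; μ_{21d} = 21 × 0.084% = 1.764%.
VaR = −(1.764%) + 2.576 × 10.586% = 25.506%.
On $8,000,000: 0.25506 × $8,000,000 = $2,040,480.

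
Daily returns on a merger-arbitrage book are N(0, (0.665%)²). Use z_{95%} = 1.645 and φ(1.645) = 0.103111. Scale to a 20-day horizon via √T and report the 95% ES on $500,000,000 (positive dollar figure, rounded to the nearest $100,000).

σ_{20d} = 0.665% × √20 = 2.974%.
ES multiplier = φ(z)/(1−α) = 0.103111/0.05 = 2.062.
ES = 2.974% × 2.062 = 6.132%; on $500,000,000: $30,660,000.

$30,700,000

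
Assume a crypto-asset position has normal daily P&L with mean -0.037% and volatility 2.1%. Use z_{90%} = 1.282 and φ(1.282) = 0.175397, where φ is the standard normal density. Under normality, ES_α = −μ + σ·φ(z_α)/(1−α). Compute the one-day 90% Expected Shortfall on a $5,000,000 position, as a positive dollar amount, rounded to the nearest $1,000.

Tail multiplier: φ(z)/(1−α) = 0.175397 / 0.1 = 1.754.
ES = −(-0.037%) + 2.1% × 1.754 = 3.720%.
On $5,000,000: 0.03720 × $5,000,000 = $186,000.

$186,000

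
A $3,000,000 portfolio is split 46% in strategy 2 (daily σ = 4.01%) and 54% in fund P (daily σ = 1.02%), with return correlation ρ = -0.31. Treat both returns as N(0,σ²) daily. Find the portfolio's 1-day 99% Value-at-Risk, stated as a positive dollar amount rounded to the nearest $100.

$122,400

σ_p² = 0.46²·4.01² + 0.54²·1.02² + 2·-0.31·0.46·0.54·4.01·1.02 = 3.0760 (%²).
σ_p = √3.0760 = 1.754%.
At 99%, z = 2.326.
VaR = 2.326 × 1.754% = 4.080%; on $3,000,000 that is $122,400.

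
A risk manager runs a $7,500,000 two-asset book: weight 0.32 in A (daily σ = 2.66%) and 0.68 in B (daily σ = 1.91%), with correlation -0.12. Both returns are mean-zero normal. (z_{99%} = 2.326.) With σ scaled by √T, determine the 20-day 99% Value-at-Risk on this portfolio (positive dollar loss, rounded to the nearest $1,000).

$1,143,000

σ_p = √(0.32²·2.66² + 0.68²·1.91² + 2·-0.12·0.32·0.68·2.66·1.91) = 1.465%.
σ_{20d} = 1.465% × √20 = 6.552%.
VaR = 2.326 × 6.552% = 15.240%; on $7,500,000 that is $1,143,000.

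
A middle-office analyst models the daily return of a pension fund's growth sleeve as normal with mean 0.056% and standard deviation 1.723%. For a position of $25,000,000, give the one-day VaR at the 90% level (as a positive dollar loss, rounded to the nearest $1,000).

$538,000

At 90% one-sided, z = 1.282.
VaR = −μ + z·σ = −(0.056%) + 1.282 × 1.723% = 2.153%.
On $25,000,000: 0.02153 × $25,000,000 = $538,250.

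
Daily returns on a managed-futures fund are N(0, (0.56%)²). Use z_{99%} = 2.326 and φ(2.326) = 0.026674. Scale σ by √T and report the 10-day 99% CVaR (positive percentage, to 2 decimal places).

σ_{10d} = 0.56% × √10 = 1.771%.
ES multiplier = φ(z)/(1−α) = 0.026674/0.01 = 2.667.
ES = 1.771% × 2.667 = 4.723%.

4.72%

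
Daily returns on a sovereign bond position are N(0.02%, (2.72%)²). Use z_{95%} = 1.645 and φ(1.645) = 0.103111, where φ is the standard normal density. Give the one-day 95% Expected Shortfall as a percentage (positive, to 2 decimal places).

Tail multiplier: φ(z)/(1−α) = 0.103111 / 0.05 = 2.062.
ES = −(0.02%) + 2.72% × 2.062 = 5.589%.

5.59%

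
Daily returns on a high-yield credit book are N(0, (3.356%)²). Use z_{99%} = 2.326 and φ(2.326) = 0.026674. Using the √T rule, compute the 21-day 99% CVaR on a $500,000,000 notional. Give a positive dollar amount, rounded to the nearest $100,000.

$205,100,000

σ_{21d} = 3.356% × √21 = 15.379%.
ES multiplier = φ(z)/(1−α) = 0.026674/0.01 = 2.667.
ES = 15.379% × 2.667 = 41.016%; on $500,000,000: $205,080,000.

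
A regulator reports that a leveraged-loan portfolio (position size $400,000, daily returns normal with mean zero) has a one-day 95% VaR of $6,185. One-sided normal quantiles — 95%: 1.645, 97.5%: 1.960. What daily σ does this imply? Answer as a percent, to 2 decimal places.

VaR as a fraction: $6,185 / $400,000 = 1.546%.
σ = VaR / z = 1.546% / 1.645 = 0.940%.

0.94%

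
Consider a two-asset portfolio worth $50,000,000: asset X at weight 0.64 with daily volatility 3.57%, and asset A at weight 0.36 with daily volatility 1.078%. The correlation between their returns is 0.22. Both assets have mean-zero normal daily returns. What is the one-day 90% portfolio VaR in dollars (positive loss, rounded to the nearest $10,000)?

$1,540,000

σ_p² = 0.64²·3.57² + 0.36²·1.078² + 2·0.22·0.64·0.36·3.57·1.078 = 5.7611 (%²).
σ_p = √5.7611 = 2.400%.
At 90%, z = 1.282.
VaR = 1.282 × 2.400% = 3.077%; on $50,000,000 that is $1,538,500.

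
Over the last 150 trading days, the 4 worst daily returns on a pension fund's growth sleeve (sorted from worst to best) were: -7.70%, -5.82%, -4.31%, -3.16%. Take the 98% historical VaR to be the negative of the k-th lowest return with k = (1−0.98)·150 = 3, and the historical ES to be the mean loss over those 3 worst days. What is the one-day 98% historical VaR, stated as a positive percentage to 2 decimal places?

k = 3; the 3rd lowest return is -4.31%, so VaR = 4.31%.

4.31%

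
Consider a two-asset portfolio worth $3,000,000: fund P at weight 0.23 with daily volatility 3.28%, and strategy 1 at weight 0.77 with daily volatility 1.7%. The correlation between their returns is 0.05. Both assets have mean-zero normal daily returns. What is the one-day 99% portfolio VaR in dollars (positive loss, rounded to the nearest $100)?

$107,700

σ_p² = 0.23²·3.28² + 0.77²·1.7² + 2·0.05·0.23·0.77·3.28·1.7 = 2.3814 (%²).
σ_p = √2.3814 = 1.543%.
At 99%, z = 2.326.
VaR = 2.326 × 1.543% = 3.589%; on $3,000,000 that is $107,670.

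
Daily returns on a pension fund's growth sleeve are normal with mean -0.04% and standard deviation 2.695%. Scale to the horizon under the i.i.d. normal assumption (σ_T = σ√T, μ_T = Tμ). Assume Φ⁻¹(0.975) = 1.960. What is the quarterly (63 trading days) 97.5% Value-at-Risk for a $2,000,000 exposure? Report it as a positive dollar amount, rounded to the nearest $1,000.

$889,000

σ_{63d} = 2.695% × √63 = 21.391%; μ_{63d} = 63 × -0.04% = -2.520%.
VaR = −(-2.520%) + 1.960 × 21.391% = 44.446%.
On $2,000,000: 0.44446 × $2,000,000 = $888,920.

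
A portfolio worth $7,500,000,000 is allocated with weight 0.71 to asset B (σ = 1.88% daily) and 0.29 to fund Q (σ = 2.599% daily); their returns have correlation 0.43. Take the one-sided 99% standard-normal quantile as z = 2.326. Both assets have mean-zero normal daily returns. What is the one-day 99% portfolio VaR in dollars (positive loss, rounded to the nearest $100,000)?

σ_p² = 0.71²·1.88² + 0.29²·2.599² + 2·0.43·0.71·0.29·1.88·2.599 = 3.2150 (%²).
σ_p = √3.2150 = 1.793%.
VaR = 2.326 × 1.793% = 4.171%; on $7,500,000,000 that is $312,825,000.

$312,800,000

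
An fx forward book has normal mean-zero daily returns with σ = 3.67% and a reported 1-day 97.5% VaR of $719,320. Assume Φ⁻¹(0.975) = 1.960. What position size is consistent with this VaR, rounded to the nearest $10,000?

VaR as a fraction of value: z·σ = 1.960 × 3.67% = 7.1932%.
Position = $719,320 / 0.071932 = $10,000,000.

$10,000,000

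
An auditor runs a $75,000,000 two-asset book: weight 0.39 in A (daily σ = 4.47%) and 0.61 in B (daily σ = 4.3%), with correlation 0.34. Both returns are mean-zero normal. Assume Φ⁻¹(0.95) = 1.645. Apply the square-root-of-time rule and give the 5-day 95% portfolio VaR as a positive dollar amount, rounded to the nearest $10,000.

σ_p = √(0.39²·4.47² + 0.61²·4.3² + 2·0.34·0.39·0.61·4.47·4.3) = 3.610%.
σ_{5d} = 3.610% × √5 = 8.072%.
VaR = 1.645 × 8.072% = 13.278%; on $75,000,000 that is $9,958,500.

$9,960,000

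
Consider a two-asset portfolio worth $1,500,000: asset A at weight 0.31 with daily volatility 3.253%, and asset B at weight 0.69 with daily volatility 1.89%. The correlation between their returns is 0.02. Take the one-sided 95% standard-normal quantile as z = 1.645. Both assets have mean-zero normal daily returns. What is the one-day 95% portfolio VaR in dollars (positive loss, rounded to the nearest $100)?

σ_p² = 0.31²·3.253² + 0.69²·1.89² + 2·0.02·0.31·0.69·3.253·1.89 = 2.7702 (%²).
σ_p = √2.7702 = 1.664%.
VaR = 1.645 × 1.664% = 2.737%; on $1,500,000 that is $41,055.

$41,100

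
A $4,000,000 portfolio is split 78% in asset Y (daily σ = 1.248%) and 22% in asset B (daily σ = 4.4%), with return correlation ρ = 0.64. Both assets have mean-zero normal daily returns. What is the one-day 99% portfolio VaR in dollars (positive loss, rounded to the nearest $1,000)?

$164,000

σ_p² = 0.78²·1.248² + 0.22²·4.4² + 2·0.64·0.78·0.22·1.248·4.4 = 3.0907 (%²).
σ_p = √3.0907 = 1.758%.
At 99%, z = 2.326.
VaR = 2.326 × 1.758% = 4.089%; on $4,000,000 that is $163,560.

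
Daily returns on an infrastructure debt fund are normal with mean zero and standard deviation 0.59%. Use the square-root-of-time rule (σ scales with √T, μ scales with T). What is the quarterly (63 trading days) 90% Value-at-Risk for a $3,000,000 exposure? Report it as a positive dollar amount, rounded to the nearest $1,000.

At 90%, z = 1.282.
σ_{63d} = 0.59% × √63 = 4.683%.
VaR = 1.282 × 4.683% = 6.004%.
On $3,000,000: 0.06004 × $3,000,000 = $180,120.

$180,000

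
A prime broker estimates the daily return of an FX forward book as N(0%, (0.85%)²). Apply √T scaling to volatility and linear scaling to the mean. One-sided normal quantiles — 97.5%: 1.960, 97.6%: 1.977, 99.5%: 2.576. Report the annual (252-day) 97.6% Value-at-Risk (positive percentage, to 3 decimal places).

26.676%

σ_{252d} = 0.85% × √252 = 13.493%.
VaR = 1.977 × 13.493% = 26.676%.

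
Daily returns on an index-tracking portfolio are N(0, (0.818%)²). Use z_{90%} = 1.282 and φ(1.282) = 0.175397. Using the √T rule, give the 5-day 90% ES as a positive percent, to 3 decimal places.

σ_{5d} = 0.818% × √5 = 1.829%.
ES multiplier = φ(z)/(1−α) = 0.175397/0.1 = 1.754.
ES = 1.829% × 1.754 = 3.208%.

3.208%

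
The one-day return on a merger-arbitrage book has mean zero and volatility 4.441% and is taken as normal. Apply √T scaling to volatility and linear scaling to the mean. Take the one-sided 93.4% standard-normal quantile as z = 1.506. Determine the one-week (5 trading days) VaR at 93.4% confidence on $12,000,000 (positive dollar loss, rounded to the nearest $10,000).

$1,790,000

σ_{5d} = 4.441% × √5 = 9.930%.
VaR = 1.506 × 9.930% = 14.955%.
On $12,000,000: 0.14955 × $12,000,000 = $1,794,600.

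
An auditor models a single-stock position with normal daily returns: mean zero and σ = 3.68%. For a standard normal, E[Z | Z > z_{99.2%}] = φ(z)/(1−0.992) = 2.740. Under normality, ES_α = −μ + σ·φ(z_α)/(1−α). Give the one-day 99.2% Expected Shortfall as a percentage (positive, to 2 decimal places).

ES = 3.68% × 2.740 = 10.083%.

10.08%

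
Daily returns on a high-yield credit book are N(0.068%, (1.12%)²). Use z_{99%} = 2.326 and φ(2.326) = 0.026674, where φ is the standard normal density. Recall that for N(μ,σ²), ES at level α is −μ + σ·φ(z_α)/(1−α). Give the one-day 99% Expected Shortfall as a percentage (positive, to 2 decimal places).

2.92%

Tail multiplier: φ(z)/(1−α) = 0.026674 / 0.01 = 2.667.
ES = −(0.068%) + 1.12% × 2.667 = 2.919%.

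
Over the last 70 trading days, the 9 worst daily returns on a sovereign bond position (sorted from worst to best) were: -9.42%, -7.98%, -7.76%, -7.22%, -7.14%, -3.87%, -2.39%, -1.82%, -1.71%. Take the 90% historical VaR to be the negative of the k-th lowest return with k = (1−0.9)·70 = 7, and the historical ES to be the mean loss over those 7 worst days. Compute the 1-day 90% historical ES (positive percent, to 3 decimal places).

The 7 worst returns sum to -45.78%.
ES = −(-45.78%) / 7 = 6.54% ≈ 6.540%.

6.540%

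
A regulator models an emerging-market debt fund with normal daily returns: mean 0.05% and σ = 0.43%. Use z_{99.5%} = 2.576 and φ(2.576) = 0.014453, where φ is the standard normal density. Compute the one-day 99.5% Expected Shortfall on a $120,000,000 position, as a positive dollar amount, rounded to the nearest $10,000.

Tail multiplier: φ(z)/(1−α) = 0.014453 / 0.005 = 2.891.
ES = −(0.05%) + 0.43% × 2.891 = 1.193%.
On $120,000,000: 0.01193 × $120,000,000 = $1,431,600.

$1,430,000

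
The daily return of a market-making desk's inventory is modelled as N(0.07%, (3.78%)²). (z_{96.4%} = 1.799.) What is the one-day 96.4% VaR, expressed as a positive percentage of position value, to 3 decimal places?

VaR = −μ + z·σ = −(0.07%) + 1.799 × 3.78% = 6.730%.

6.730%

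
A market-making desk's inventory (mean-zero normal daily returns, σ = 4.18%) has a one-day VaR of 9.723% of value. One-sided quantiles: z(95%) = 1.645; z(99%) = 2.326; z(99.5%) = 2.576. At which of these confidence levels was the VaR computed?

99%

Implied z = VaR/σ = 9.723 / 4.18 = 2.326.
This matches z(99%) = 2.326.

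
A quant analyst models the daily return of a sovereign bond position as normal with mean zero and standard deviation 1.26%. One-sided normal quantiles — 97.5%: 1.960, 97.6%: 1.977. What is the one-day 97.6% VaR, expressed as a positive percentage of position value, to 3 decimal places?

VaR = z·σ = 1.977 × 1.26% = 2.491%.

2.491%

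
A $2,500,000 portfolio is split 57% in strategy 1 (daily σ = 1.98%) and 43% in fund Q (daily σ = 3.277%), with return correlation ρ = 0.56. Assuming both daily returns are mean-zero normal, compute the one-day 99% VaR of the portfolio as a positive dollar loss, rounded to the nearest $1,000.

σ_p² = 0.57²·1.98² + 0.43²·3.277² + 2·0.56·0.57·0.43·1.98·3.277 = 5.0405 (%²).
σ_p = √5.0405 = 2.245%.
At 99%, z = 2.326.
VaR = 2.326 × 2.245% = 5.222%; on $2,500,000 that is $130,550.

$131,000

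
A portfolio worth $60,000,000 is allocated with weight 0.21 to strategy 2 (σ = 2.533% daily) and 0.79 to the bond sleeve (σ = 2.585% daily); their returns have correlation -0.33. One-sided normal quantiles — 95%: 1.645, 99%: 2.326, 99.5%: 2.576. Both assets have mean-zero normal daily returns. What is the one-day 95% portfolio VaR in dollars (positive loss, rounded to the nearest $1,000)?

σ_p² = 0.21²·2.533² + 0.79²·2.585² + 2·-0.33·0.21·0.79·2.533·2.585 = 3.7364 (%²).
σ_p = √3.7364 = 1.933%.
VaR = 1.645 × 1.933% = 3.180%; on $60,000,000 that is $1,908,000.

$1,908,000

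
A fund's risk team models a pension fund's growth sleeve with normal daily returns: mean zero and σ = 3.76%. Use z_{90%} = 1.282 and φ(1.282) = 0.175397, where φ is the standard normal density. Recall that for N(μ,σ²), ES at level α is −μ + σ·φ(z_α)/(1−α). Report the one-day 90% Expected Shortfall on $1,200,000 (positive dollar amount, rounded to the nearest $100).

Tail multiplier: φ(z)/(1−α) = 0.175397 / 0.1 = 1.754.
ES = 3.76% × 1.754 = 6.595%.
On $1,200,000: 0.06595 × $1,200,000 = $79,140.

$79,100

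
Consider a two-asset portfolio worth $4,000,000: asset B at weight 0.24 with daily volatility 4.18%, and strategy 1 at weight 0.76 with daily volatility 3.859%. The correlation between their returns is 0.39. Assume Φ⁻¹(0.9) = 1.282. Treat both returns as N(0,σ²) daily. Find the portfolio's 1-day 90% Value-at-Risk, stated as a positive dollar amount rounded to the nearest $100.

$176,900

σ_p² = 0.24²·4.18² + 0.76²·3.859² + 2·0.39·0.24·0.76·4.18·3.859 = 11.9029 (%²).
σ_p = √11.9029 = 3.450%.
VaR = 1.282 × 3.450% = 4.423%; on $4,000,000 that is $176,920.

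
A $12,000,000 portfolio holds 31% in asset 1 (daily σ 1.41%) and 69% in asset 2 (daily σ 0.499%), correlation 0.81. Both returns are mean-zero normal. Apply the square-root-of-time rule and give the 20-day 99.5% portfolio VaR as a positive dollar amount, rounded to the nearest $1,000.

σ_p = √(0.31²·1.41² + 0.69²·0.499² + 2·0.81·0.31·0.69·1.41·0.499) = 0.744%.
σ_{20d} = 0.744% × √20 = 3.327%.
z(99.5%) = 2.576.
VaR = 2.576 × 3.327% = 8.570%; on $12,000,000 that is $1,028,400.

$1,028,000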